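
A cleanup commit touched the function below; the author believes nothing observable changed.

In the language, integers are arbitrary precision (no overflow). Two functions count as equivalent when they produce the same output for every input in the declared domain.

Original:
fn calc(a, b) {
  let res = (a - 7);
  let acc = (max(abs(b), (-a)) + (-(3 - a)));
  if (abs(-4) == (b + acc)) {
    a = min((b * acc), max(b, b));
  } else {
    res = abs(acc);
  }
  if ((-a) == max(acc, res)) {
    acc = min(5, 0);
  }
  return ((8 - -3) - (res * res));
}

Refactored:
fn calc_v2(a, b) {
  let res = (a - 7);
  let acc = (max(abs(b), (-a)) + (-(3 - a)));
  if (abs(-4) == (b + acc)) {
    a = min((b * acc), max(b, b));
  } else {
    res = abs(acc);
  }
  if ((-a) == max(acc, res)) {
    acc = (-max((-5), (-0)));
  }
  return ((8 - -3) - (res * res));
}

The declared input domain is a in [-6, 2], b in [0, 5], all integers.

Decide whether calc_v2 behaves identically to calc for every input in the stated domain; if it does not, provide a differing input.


Changes here: min/max/abs usage differs; the full 54-point sweep finds no disagreement.
verdict: equivalent


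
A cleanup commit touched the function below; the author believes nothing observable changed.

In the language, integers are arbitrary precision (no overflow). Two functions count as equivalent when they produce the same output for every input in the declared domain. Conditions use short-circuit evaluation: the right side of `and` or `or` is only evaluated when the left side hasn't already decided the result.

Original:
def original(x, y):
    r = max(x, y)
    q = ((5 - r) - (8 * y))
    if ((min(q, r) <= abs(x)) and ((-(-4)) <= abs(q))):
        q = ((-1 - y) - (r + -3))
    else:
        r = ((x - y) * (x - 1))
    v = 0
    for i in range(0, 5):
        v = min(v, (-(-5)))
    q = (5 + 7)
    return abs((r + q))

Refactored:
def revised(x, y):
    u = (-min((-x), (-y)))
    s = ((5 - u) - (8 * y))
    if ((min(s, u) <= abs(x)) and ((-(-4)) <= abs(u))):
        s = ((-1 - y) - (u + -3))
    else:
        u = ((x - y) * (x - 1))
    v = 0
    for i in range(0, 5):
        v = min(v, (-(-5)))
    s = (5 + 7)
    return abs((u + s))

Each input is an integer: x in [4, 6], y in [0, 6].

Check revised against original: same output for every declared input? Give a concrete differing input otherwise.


Evaluate both at x=4, y=0.
original: r = 4; q = 1; ((min(q, r) <= abs(x)) and ((-(-4)) <= abs(q))) -> false; r = 12; v = 0; [i=0]; v = 0; [i=1]; v = 0; [i=2]; v = 0; [i=3]; v = 0; [i=4]; v = 0; q = 12; return 24
revised: u = 4; s = 1; ((min(s, u) <= abs(x)) and ((-(-4)) <= abs(u))) -> true; s = -2; v = 0; [i=0]; v = 0; [i=1]; v = 0; [i=2]; v = 0; [i=3]; v = 0; [i=4]; v = 0; s = 12; return 16
24 and 16 differ, so these are not the same function on this domain.
verdict: not equivalent; witness: x=4, y=0


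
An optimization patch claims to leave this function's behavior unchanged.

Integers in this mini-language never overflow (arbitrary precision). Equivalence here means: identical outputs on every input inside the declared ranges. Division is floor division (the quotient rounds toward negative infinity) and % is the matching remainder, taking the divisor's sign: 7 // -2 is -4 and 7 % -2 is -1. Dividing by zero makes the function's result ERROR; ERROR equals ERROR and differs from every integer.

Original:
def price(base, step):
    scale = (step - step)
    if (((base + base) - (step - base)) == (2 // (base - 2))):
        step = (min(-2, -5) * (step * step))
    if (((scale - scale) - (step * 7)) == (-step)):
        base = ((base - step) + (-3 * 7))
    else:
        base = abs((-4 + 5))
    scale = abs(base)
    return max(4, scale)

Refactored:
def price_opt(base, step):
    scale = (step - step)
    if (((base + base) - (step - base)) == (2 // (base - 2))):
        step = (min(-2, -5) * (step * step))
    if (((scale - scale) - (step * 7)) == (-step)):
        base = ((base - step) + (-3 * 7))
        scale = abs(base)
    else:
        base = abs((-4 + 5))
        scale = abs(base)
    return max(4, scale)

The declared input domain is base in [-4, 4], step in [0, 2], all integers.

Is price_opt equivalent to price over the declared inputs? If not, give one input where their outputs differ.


Equivalent — the differences include min/max/abs usage differs, plus statement counts differ, yet no declared input distinguishes the two.
Tracing base=-3, step=2: price: scale := 0 | (((base + base) - (step - base)) == (2 // (base - 2))): false | (((scale - scale) - (step * 7)) == (-step)): false | base := 1 | scale := 1 | result 4 | price_opt: scale := 0 | (((base + base) - (step - base)) == (2 // (base - 2))): false | (((scale - scale) - (step * 7)) == (-step)): false | base := 1 | scale := 1 | result 4 — matching result 4.
Sweeping the whole domain (27 inputs) finds no disagreement.
verdict: equivalent


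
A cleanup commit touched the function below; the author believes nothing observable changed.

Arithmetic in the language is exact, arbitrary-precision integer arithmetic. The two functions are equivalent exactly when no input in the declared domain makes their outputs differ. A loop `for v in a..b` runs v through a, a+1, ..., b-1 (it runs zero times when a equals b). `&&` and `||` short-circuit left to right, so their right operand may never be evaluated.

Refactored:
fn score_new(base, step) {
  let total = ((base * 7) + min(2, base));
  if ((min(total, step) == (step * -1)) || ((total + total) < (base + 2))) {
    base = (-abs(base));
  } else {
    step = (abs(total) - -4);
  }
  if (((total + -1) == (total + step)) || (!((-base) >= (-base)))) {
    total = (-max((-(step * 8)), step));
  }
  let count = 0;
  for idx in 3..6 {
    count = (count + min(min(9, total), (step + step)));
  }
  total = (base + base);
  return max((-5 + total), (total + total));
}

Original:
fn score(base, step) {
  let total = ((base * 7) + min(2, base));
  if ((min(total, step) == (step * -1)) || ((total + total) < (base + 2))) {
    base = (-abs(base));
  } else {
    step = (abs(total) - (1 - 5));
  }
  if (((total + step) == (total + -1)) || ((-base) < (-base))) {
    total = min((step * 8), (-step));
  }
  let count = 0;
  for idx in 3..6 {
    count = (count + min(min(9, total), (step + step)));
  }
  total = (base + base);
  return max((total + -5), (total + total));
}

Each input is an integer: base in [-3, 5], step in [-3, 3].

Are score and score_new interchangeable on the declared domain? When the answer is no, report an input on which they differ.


This is a faithful refactor — arithmetic usage differs; also constant usage differs; also min/max/abs usage differs; also boolean connective usage differs; also comparison usage differs, but the computed results match everywhere.
As a probe, take base=-3, step=-3: score runs total=-24, then ((min(total, step) == (step * -1)) || ((total + total) < (base + 2))) is true, then base=-3, then (((total + step) == (total + -1)) || ((-base) < (-base))) is false, then count=0, then (idx=3), then count=-24, then (idx=4), then count=-48, then (idx=5), then count=-72, then total=-6, then returns -11; score_new runs total=-24, then ((min(total, step) == (step * -1)) || ((total + total) < (base + 2))) is true, then base=-3, then (((total + -1) == (total + step)) || (!((-base) >= (-base)))) is false, then count=0, then (idx=3), then count=-24, then (idx=4), then count=-48, then (idx=5), then count=-72, then total=-6, then returns -11; both end at -11.
Every one of the 63 inputs gives matching results.
verdict: equivalent


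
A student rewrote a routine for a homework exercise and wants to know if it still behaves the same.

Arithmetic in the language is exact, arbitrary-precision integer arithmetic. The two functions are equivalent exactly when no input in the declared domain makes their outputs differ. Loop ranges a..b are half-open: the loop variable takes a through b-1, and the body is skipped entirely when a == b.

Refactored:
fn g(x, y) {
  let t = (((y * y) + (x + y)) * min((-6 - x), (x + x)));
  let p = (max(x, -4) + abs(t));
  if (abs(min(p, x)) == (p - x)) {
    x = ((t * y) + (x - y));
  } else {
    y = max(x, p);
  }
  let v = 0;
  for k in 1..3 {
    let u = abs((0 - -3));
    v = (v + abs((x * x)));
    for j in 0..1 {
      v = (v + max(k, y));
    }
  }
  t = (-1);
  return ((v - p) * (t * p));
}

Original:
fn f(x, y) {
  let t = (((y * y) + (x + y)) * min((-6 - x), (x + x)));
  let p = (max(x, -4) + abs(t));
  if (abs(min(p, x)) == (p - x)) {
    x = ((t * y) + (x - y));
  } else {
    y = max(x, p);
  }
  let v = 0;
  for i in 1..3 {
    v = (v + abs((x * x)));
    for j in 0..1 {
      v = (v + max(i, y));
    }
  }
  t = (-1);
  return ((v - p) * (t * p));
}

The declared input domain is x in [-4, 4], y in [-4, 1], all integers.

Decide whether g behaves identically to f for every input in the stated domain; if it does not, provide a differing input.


The two are interchangeable: arithmetic usage differs, and local variable names differ, and statement counts differ, and constant usage differs, and min/max/abs usage differs, and every declared input agrees.
As a probe, take x=-3, y=-3: f runs t becomes -18; next p becomes 15; next (abs(min(p, x)) == (p - x)) evaluates to false; next y becomes 15; next v becomes 0; next at i=1:; next v becomes 9; next at j=0:; next v becomes 24; next at i=2:; next v becomes 33; next at j=0:; next v becomes 48; next t becomes -1; next final value -495; g runs t becomes -18; next p becomes 15; next (abs(min(p, x)) == (p - x)) evaluates to false; next y becomes 15; next v becomes 0; next at k=1:; next u becomes 3; next v becomes 9; next at j=0:; next v becomes 24; next at k=2:; next u becomes 3; next v becomes 33; next at j=0:; next v becomes 48; next t becomes -1; next final value -495; both end at -495.
Sweeping the whole domain (54 inputs) finds no disagreement.
verdict: equivalent


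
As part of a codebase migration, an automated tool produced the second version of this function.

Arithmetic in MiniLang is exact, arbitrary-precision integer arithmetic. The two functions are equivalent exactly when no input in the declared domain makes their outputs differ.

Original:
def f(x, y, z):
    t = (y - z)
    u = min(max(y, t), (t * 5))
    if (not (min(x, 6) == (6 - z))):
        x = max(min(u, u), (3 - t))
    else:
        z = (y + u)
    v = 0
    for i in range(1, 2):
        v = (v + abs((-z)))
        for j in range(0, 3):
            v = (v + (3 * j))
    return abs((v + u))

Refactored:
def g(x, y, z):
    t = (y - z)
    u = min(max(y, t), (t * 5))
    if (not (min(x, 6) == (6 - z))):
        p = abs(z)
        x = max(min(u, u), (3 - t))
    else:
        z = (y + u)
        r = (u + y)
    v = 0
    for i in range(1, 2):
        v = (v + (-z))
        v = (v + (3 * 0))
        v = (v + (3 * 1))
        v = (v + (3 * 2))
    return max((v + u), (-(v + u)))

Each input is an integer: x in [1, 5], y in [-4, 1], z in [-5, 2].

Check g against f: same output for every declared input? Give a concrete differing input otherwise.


Try x=1, y=-4, z=1.
f: t becomes -5; next u becomes -25; next (not (min(x, 6) == (6 - z))) evaluates to true; next x becomes 8; next v becomes 0; next at i=1:; next v becomes 1; next at j=0:; next v becomes 1; next at j=1:; next v becomes 4; next at j=2:; next v becomes 10; next final value 15
g: t becomes -5; next u becomes -25; next (not (min(x, 6) == (6 - z))) evaluates to true; next p becomes 1; next x becomes 8; next v becomes 0; next at i=1:; next v becomes -1; next v becomes -1; next v becomes 2; next v becomes 8; next final value 17
15 != 17, so the rewrite changes behavior.
verdict: not equivalent; witness: x=1, y=-4, z=1


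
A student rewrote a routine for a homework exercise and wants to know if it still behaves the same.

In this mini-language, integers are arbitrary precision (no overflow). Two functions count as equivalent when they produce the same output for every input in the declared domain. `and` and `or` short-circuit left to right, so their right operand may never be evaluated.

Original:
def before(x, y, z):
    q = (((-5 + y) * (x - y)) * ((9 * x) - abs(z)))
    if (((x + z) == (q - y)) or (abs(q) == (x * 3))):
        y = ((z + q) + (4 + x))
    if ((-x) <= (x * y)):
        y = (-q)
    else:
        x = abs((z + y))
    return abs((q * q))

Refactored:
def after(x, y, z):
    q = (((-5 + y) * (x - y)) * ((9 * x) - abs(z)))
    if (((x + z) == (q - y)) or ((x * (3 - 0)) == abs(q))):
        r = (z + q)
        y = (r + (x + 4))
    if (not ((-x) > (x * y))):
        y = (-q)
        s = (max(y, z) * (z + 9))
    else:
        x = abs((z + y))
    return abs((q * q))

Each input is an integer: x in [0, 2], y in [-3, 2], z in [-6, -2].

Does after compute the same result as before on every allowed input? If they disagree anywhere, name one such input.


This is a faithful refactor — arithmetic usage differs; statement counts differ; comparison usage differs; min/max/abs usage differs; boolean connective usage differs; local variable names differ; constant usage differs, but the computed results match everywhere.
As a probe, take x=1, y=-2, z=-6: before runs q = -63; (((x + z) == (q - y)) or (abs(q) == (x * 3))) -> false; ((-x) <= (x * y)) -> false; x = 8; return 3969; after runs q = -63; (((x + z) == (q - y)) or ((x * (3 - 0)) == abs(q))) -> false; (not ((-x) > (x * y))) -> false; x = 8; return 3969; both end at 3969.
Every one of the 90 inputs gives matching results.
verdict: equivalent


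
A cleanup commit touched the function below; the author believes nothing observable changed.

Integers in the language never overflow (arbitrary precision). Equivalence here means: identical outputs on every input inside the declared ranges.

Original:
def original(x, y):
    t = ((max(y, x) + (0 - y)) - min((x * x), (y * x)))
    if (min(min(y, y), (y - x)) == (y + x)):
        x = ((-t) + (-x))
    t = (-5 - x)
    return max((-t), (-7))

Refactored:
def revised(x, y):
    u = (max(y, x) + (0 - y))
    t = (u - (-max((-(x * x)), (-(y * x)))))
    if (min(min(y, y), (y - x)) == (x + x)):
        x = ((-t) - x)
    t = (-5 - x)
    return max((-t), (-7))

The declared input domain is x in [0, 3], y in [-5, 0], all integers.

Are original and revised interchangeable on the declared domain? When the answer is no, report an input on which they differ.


At x=0, y=-5: original gives 0, revised gives 5.
verdict: not equivalent; witness: x=0, y=-5


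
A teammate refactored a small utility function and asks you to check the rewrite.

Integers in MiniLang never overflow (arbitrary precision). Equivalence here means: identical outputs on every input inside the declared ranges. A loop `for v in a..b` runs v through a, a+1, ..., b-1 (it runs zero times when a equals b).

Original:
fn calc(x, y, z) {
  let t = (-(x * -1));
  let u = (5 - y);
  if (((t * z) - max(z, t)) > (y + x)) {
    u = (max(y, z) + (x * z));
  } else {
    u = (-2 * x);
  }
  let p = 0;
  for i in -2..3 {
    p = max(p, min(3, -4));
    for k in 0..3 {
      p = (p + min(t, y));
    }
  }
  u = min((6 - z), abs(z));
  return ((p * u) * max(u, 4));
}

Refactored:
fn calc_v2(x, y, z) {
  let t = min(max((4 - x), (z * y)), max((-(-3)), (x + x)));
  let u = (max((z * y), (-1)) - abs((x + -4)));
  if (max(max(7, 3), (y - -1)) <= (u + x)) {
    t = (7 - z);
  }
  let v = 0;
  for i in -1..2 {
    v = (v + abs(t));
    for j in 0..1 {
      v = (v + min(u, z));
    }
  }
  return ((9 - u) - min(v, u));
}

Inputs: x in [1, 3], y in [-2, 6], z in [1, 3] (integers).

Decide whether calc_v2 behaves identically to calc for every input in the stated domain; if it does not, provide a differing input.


Consider the input x=1, y=-2, z=1.
calc: t=1, then u=7, then (((t * z) - max(z, t)) > (y + x)) is true, then u=2, then p=0, then (i=-2), then p=0, then (k=0), then p=-2, then (k=1), then p=-4, then (k=2), then p=-6, then (i=-1), then p=-4, then (k=0), then p=-6, then (k=1), then p=-8, then (k=2), then p=-10, then (i=0), then p=-4, then (k=0), then p=-6, then (k=1), then p=-8, then (k=2), then p=-10, then (i=1), then p=-4, then (k=0), then p=-6, then (k=1), then p=-8, then (k=2), then p=-10, then (i=2), then p=-4, then (k=0), then p=-6, then (k=1), then p=-8, then (k=2), then p=-10, then u=1, then returns -40
calc_v2: t=3, then u=-4, then (max(max(7, 3), (y - -1)) <= (u + x)) is false, then v=0, then (i=-1), then v=3, then (j=0), then v=-1, then (i=0), then v=2, then (j=0), then v=-2, then (i=1), then v=1, then (j=0), then v=-3, then returns 17
-40 != 17, so the rewrite changes behavior.
verdict: not equivalent; witness: x=1, y=-2, z=1


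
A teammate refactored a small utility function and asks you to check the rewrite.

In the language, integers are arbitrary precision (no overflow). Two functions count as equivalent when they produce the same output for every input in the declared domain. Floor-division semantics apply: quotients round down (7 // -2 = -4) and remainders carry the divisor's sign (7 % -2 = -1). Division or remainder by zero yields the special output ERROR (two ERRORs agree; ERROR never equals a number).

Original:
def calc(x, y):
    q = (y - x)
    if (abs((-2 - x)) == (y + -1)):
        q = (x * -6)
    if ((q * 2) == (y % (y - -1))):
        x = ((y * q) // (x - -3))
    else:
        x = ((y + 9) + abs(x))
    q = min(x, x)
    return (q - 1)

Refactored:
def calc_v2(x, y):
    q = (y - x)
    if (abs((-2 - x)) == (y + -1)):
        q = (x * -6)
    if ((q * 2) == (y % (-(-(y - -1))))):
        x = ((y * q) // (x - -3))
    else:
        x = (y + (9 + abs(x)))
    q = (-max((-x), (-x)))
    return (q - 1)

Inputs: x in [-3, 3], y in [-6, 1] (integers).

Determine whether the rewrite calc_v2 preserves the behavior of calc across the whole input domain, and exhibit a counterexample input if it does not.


Comparing the listings, the differences include: min/max/abs usage differs.
As a probe, take x=3, y=-6: calc runs q=-9, then (abs((-2 - x)) == (y + -1)) is false, then ((q * 2) == (y % (y - -1))) is false, then x=6, then q=6, then returns 5; calc_v2 runs q=-9, then (abs((-2 - x)) == (y + -1)) is false, then ((q * 2) == (y % (-(-(y - -1))))) is false, then x=6, then q=6, then returns 5; both end at 5.
Across all 56 domain points the two functions coincide.
verdict: equivalent


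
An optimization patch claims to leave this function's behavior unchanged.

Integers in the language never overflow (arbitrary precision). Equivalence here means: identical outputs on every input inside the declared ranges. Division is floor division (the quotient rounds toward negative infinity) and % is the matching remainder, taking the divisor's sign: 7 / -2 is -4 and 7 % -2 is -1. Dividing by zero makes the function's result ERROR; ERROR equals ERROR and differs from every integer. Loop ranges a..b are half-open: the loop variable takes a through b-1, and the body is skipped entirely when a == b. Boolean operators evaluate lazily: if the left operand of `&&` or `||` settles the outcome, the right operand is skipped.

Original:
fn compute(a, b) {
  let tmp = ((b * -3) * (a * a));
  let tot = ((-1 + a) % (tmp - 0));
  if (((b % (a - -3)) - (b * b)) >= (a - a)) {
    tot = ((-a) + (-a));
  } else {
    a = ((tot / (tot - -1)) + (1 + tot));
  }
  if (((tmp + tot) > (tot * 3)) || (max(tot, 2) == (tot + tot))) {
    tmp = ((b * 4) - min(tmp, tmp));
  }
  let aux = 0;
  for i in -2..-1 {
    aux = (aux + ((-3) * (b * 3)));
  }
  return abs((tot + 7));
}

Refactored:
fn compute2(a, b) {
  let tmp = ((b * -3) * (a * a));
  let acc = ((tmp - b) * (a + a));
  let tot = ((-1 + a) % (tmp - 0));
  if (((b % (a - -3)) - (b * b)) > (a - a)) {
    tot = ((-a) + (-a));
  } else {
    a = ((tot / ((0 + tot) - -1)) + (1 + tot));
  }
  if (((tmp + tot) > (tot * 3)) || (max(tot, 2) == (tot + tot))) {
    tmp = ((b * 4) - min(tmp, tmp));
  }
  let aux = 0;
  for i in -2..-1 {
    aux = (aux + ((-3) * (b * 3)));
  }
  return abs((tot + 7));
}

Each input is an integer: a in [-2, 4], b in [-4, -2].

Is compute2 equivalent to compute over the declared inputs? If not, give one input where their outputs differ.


Take a=3, b=-2.
compute: tmp := 54 | tot := 2 | (((b % (a - -3)) - (b * b)) >= (a - a)): true | tot := -6 | (((tmp + tot) > (tot * 3)) || (max(tot, 2) == (tot + tot))): true | tmp := -62 | aux := 0 | iter i=-2: | aux := 18 | result 1
compute2: tmp := 54 | acc := 336 | tot := 2 | (((b % (a - -3)) - (b * b)) > (a - a)): false | a := 3 | (((tmp + tot) > (tot * 3)) || (max(tot, 2) == (tot + tot))): true | tmp := -62 | aux := 0 | iter i=-2: | aux := 18 | result 9
1 against 9: the behavior changed.
verdict: not equivalent; witness: a=3, b=-2


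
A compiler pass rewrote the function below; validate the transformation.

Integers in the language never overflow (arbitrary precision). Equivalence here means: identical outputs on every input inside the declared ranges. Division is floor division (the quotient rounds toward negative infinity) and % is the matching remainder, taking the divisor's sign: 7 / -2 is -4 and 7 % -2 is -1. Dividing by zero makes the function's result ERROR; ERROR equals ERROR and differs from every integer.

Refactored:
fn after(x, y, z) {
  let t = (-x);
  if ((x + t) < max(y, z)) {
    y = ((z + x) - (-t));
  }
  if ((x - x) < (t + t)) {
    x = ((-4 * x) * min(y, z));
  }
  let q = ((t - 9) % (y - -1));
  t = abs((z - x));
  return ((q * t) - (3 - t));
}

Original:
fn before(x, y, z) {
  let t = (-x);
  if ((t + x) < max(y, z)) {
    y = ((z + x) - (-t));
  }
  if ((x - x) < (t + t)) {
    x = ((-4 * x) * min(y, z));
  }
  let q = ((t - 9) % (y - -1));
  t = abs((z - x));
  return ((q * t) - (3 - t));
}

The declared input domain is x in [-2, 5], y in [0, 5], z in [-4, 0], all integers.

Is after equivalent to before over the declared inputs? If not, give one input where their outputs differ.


Equivalent — the differences include same computation, different form, yet no declared input distinguishes the two.
One worked example (x=-2, y=2, z=-2) — before: t=2, then ((t + x) < max(y, z)) is true, then y=-2, then ((x - x) < (t + t)) is true, then x=-16, then q=0, then t=14, then returns 11; after: t=2, then ((x + t) < max(y, z)) is true, then y=-2, then ((x - x) < (t + t)) is true, then x=-16, then q=0, then t=14, then returns 11; agreement on 11.
Sweeping the whole domain (240 inputs) finds no disagreement.
verdict: equivalent


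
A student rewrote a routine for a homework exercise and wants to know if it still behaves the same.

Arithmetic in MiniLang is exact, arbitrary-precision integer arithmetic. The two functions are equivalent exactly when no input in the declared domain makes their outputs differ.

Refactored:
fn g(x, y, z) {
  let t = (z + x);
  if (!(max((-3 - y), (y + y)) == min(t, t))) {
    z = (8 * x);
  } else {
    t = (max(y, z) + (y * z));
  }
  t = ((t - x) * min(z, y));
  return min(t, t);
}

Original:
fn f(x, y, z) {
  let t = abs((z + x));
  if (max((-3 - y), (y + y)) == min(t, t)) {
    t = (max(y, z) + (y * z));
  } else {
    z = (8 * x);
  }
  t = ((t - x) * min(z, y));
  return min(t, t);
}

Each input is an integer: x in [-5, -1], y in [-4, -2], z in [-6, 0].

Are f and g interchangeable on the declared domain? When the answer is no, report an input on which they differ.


Consider the input x=-5, y=-4, z=-6.
f: t becomes 11; next (max((-3 - y), (y + y)) == min(t, t)) evaluates to false; next z becomes -40; next t becomes -640; next final value -640
g: t becomes -11; next (!(max((-3 - y), (y + y)) == min(t, t))) evaluates to true; next z becomes -40; next t becomes 240; next final value 240
-640 against 240: the behavior changed.
verdict: not equivalent; witness: x=-5, y=-4, z=-6


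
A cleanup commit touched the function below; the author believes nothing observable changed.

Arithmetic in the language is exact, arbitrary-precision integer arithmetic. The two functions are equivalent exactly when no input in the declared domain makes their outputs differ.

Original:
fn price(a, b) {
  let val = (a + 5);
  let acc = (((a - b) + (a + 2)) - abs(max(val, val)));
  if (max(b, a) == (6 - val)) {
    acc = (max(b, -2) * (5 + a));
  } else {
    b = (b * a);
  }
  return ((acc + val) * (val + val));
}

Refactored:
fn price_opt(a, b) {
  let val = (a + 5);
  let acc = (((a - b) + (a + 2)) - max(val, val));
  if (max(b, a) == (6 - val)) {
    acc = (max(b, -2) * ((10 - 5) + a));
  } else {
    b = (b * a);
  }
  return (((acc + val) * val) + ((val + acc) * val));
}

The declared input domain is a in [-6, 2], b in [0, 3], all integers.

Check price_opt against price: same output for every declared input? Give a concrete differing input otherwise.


Run the pair on a=-6, b=0.
price: val becomes -1; next acc becomes -11; next (max(b, a) == (6 - val)) evaluates to false; next b becomes 0; next final value 24
price_opt: val becomes -1; next acc becomes -9; next (max(b, a) == (6 - val)) evaluates to false; next b becomes 0; next final value 20
24 vs 20 — the two versions disagree here.
verdict: not equivalent; witness: a=-6, b=0


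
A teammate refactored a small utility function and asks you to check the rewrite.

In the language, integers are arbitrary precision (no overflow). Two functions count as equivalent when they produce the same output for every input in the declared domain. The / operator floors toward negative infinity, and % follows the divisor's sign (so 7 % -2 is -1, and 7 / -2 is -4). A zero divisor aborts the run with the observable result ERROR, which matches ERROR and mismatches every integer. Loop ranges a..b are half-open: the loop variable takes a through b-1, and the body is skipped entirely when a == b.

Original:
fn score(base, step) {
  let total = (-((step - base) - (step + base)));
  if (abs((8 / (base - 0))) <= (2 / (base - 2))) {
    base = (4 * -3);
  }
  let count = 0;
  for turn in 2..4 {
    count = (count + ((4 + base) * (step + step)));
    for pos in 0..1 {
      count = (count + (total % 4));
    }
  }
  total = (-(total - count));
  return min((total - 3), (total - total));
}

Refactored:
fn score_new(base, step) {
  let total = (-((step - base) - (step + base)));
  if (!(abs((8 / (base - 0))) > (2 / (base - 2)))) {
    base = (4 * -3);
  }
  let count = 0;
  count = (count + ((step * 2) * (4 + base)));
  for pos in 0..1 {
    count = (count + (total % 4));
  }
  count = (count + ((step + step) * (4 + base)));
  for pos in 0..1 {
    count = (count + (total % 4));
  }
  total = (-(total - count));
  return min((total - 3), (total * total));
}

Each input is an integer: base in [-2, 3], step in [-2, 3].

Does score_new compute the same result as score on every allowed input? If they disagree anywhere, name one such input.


Not equivalent: base=-2, step=0 separates them (0 vs 1).
score: total = -4; (abs((8 / (base - 0))) <= (2 / (base - 2))) -> false; count = 0; [turn=2]; count = 0; [pos=0]; count = 0; [turn=3]; count = 0; [pos=0]; count = 0; total = 4; return 0
score_new: total = -4; (!(abs((8 / (base - 0))) > (2 / (base - 2)))) -> false; count = 0; count = 0; [pos=0]; count = 0; count = 0; [pos=0]; count = 0; total = 4; return 1
verdict: not equivalent; witness: base=-2, step=0


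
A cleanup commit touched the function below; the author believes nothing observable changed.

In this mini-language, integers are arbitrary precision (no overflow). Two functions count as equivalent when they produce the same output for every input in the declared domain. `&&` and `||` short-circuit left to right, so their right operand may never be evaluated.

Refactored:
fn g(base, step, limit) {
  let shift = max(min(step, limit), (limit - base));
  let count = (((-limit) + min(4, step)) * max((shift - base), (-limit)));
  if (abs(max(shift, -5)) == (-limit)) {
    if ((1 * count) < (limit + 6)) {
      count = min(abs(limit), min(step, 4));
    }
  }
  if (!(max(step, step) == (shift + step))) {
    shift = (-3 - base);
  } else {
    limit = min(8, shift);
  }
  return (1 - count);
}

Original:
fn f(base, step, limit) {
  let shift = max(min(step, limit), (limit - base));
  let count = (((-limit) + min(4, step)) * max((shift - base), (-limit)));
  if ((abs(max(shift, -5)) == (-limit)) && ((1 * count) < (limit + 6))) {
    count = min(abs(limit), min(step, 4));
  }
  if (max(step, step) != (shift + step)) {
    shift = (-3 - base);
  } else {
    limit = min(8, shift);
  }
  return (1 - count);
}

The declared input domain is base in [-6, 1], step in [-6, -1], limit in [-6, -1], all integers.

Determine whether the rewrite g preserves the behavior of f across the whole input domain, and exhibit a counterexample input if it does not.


The two versions differ — the changes include statement counts differ; comparison usage differs; boolean connective usage differs; branching structure differs.
Tracing base=-3, step=-1, limit=-1: f: shift = 2; count = 0; ((abs(max(shift, -5)) == (-limit)) && ((1 * count) < (limit + 6))) -> false; (max(step, step) != (shift + step)) -> true; shift = 0; return 1 | g: shift = 2; count = 0; (abs(max(shift, -5)) == (-limit)) -> false; (!(max(step, step) == (shift + step))) -> true; shift = 0; return 1 — matching result 1.
Across all 288 domain points the two functions coincide.
verdict: equivalent


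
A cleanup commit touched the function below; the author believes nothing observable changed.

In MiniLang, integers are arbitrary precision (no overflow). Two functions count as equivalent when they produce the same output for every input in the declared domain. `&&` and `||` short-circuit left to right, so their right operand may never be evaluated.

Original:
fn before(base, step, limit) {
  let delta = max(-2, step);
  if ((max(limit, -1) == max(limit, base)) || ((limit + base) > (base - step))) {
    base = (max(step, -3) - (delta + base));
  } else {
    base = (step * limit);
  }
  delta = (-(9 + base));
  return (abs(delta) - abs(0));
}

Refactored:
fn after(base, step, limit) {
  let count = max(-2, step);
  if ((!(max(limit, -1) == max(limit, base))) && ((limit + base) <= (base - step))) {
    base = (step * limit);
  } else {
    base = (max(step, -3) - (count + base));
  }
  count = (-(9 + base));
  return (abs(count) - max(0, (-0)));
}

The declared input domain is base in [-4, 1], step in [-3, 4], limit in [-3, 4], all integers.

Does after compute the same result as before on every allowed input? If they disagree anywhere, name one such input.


Reading the diff, among the changes: min/max/abs usage differs; and boolean connective usage differs; and local variable names differ; and comparison usage differs; and constant usage differs.
As a probe, take base=-3, step=-3, limit=-2: before runs delta = -2; ((max(limit, -1) == max(limit, base)) || ((limit + base) > (base - step))) -> false; base = 6; delta = -15; return 15; after runs count = -2; ((!(max(limit, -1) == max(limit, base))) && ((limit + base) <= (base - step))) -> true; base = 6; count = -15; return 15; both end at 15.
Checked all 384 inputs in the declared domain: the outputs agree on every one.
verdict: equivalent


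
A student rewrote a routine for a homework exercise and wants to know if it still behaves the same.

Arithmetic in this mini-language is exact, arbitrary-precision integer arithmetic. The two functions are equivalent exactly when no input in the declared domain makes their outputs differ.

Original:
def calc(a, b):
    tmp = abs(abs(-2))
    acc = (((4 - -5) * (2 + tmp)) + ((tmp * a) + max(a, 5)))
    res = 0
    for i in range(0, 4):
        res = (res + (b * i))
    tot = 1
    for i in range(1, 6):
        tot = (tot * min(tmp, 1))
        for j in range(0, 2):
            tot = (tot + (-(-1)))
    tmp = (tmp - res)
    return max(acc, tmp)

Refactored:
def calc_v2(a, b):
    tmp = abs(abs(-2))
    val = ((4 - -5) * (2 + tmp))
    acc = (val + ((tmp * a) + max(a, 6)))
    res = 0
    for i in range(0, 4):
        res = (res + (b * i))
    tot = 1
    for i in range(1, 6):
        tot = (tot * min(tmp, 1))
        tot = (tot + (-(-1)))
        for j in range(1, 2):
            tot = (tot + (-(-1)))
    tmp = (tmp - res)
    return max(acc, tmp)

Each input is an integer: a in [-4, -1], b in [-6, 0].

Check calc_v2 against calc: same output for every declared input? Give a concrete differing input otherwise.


Take a=-4, b=-5.
calc: tmp := 2 | acc := 33 | res := 0 | iter i=0: | res := 0 | iter i=1: | res := -5 | iter i=2: | res := -15 | iter i=3: | res := -30 | tot := 1 | iter i=1: | tot := 1 | iter j=0: | tot := 2 | iter j=1: | tot := 3 | iter i=2: | tot := 3 | iter j=0: | tot := 4 | iter j=1: | tot := 5 | iter i=3: | tot := 5 | iter j=0: | tot := 6 | iter j=1: | tot := 7 | iter i=4: | tot := 7 | iter j=0: | tot := 8 | iter j=1: | tot := 9 | iter i=5: | tot := 9 | iter j=0: | tot := 10 | iter j=1: | tot := 11 | tmp := 32 | result 33
calc_v2: tmp := 2 | val := 36 | acc := 34 | res := 0 | iter i=0: | res := 0 | iter i=1: | res := -5 | iter i=2: | res := -15 | iter i=3: | res := -30 | tot := 1 | iter i=1: | tot := 1 | tot := 2 | iter j=1: | tot := 3 | iter i=2: | tot := 3 | tot := 4 | iter j=1: | tot := 5 | iter i=3: | tot := 5 | tot := 6 | iter j=1: | tot := 7 | iter i=4: | tot := 7 | tot := 8 | iter j=1: | tot := 9 | iter i=5: | tot := 9 | tot := 10 | iter j=1: | tot := 11 | tmp := 32 | result 34
33 != 34, so the rewrite changes behavior.
verdict: not equivalent; witness: a=-4, b=-5


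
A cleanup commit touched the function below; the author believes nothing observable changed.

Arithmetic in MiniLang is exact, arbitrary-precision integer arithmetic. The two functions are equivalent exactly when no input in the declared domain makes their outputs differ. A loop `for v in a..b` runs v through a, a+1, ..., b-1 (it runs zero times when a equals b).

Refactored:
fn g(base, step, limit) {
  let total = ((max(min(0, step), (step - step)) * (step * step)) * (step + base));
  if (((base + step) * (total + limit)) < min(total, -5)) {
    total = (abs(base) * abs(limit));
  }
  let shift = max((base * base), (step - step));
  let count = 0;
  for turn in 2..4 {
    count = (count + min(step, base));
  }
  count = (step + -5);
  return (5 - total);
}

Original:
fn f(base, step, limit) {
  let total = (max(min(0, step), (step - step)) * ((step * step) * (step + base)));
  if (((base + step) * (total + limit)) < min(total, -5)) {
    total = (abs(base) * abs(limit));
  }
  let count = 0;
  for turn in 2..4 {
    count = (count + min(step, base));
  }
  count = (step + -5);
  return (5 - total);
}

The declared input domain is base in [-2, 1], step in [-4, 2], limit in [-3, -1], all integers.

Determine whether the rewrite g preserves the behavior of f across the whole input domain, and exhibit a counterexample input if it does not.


Behavior is preserved: although statement counts differ, plus arithmetic usage differs, plus local variable names differ, plus min/max/abs usage differs, the outputs never diverge.
As a probe, take base=1, step=-3, limit=-3: f runs total := 0 | (((base + step) * (total + limit)) < min(total, -5)): false | count := 0 | iter turn=2: | count := -3 | iter turn=3: | count := -6 | count := -8 | result 5; g runs total := 0 | (((base + step) * (total + limit)) < min(total, -5)): false | shift := 1 | count := 0 | iter turn=2: | count := -3 | iter turn=3: | count := -6 | count := -8 | result 5; both end at 5.
Every one of the 84 inputs gives matching results.
verdict: equivalent


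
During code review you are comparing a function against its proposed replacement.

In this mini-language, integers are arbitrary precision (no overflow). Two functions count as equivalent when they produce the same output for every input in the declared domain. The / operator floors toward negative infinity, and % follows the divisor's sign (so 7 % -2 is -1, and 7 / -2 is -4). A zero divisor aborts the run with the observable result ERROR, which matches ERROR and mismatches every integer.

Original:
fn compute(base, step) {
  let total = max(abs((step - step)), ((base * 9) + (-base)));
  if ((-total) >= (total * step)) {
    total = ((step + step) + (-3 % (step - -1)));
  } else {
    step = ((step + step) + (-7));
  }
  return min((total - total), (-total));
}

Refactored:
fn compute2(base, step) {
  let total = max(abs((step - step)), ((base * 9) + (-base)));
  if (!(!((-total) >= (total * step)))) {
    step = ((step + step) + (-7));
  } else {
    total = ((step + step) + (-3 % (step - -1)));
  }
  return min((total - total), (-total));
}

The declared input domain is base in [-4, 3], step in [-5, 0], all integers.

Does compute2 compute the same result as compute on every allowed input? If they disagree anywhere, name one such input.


base=-4, step=-1 yields ERROR from compute but 0 from compute2.
verdict: not equivalent; witness: base=-4, step=-1


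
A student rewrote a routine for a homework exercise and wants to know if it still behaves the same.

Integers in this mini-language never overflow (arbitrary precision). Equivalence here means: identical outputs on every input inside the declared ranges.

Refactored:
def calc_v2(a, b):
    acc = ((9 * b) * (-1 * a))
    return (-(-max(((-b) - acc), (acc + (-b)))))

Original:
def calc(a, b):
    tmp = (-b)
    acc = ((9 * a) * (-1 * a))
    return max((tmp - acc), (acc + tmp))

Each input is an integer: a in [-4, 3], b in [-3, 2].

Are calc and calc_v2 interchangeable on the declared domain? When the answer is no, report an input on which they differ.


The rewrite breaks on a=-4, b=-3, where the results are 147 and 111.
calc: tmp = 3; acc = -144; return 147
calc_v2: acc = -108; return 111
verdict: not equivalent; witness: a=-4, b=-3


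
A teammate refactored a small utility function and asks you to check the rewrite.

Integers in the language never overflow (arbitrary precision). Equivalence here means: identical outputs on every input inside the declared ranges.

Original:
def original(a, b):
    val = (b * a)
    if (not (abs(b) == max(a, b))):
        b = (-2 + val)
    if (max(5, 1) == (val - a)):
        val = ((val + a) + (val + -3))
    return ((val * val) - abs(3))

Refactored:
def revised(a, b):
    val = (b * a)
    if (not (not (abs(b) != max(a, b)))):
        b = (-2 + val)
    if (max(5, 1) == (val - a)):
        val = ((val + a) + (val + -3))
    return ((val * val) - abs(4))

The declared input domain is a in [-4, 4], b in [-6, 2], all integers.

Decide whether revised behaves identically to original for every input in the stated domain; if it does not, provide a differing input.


Input a=-4, b=-6: 573 from original versus 572 from revised.
verdict: not equivalent; witness: a=-4, b=-6


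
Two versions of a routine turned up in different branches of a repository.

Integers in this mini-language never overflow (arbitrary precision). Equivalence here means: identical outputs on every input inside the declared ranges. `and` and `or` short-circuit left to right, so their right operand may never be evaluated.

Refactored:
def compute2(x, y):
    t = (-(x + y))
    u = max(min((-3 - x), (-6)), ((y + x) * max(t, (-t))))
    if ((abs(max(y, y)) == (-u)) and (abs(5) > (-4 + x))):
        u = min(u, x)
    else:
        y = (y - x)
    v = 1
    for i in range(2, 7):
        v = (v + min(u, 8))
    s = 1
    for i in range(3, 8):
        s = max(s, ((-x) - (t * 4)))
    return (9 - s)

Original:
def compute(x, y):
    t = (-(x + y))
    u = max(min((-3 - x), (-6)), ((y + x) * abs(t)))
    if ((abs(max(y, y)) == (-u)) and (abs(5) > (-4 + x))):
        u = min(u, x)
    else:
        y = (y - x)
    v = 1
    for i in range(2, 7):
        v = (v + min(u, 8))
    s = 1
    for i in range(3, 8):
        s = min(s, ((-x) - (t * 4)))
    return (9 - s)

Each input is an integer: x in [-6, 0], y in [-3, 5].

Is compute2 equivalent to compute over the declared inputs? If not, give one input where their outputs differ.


The rewrite breaks on x=-6, y=-3, where the results are 39 and 8.
compute: t := 9 | u := -6 | ((abs(max(y, y)) == (-u)) and (abs(5) > (-4 + x))): false | y := 3 | v := 1 | iter i=2: | v := -5 | iter i=3: | v := -11 | iter i=4: | v := -17 | iter i=5: | v := -23 | iter i=6: | v := -29 | s := 1 | iter i=3: | s := -30 | iter i=4: | s := -30 | iter i=5: | s := -30 | iter i=6: | s := -30 | iter i=7: | s := -30 | result 39
compute2: t := 9 | u := -6 | ((abs(max(y, y)) == (-u)) and (abs(5) > (-4 + x))): false | y := 3 | v := 1 | iter i=2: | v := -5 | iter i=3: | v := -11 | iter i=4: | v := -17 | iter i=5: | v := -23 | iter i=6: | v := -29 | s := 1 | iter i=3: | s := 1 | iter i=4: | s := 1 | iter i=5: | s := 1 | iter i=6: | s := 1 | iter i=7: | s := 1 | result 8
verdict: not equivalent; witness: x=-6, y=-3
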